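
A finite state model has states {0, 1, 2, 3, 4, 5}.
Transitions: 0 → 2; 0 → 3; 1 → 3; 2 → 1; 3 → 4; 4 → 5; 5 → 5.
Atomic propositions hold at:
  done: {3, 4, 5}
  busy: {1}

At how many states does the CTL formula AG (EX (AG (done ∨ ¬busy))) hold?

Sat(¬busy) = {0, 2, 3, 4, 5}
Sat(done ∨ ¬busy) = {0, 2, 3, 4, 5}
AG (done ∨ ¬busy): greatest fixpoint, start Z0 = {0, 2, 3, 4, 5}, keep only states in Sat with every successor in Z. Z1 = {0, 3, 4, 5}; Z2 = {3, 4, 5}; fixed.
Sat(AG (done ∨ ¬busy)) = {3, 4, 5}
Sat(EX (AG (done ∨ ¬busy))) = {s : some successor in {3, 4, 5}} = {0, 1, 3, 4, 5}
AG (EX (AG (done ∨ ¬busy))): greatest fixpoint, start Z0 = {0, 1, 3, 4, 5}, keep only states in Sat with every successor in Z. Z1 = {1, 3, 4, 5}; fixed.
Sat(AG (EX (AG (done ∨ ¬busy)))) = {1, 3, 4, 5}
|Sat(AG (EX (AG (done ∨ ¬busy))))| = |{1, 3, 4, 5}| = 4.

4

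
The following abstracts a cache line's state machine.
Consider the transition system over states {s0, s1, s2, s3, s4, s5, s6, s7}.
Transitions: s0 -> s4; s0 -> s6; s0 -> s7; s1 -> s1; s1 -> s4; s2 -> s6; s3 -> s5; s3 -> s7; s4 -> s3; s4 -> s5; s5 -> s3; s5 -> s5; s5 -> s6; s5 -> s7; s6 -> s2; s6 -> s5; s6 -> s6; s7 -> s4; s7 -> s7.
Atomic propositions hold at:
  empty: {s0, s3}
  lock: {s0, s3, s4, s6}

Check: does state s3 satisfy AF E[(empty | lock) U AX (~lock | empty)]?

Sat(empty | lock) = {s0, s3, s4, s6}
Sat(~lock) = {s1, s2, s5, s7}
Sat(~lock | empty) = {s0, s1, s2, s3, s5, s7}
Sat(AX (~lock | empty)) = {s : every successor in {s0, s1, s2, s3, s5, s7}} = {s3, s4}
E[(empty | lock) U AX (~lock | empty)]: least fixpoint, start Z0 = Sat(AX (~lock | empty)) = {s3, s4}, add states in Sat(empty | lock) with some successor in Z. Z1 = {s0, s3, s4}; fixed.
Sat(E[(empty | lock) U AX (~lock | empty)]) = {s0, s3, s4}
AF E[(empty | lock) U AX (~lock | empty)]: least fixpoint, start Z0 = {s0, s3, s4}, add states with every successor in Z. Already a fixed point.
Sat(AF E[(empty | lock) U AX (~lock | empty)]) = {s0, s3, s4}
s3 ∈ Sat(AF E[(empty | lock) U AX (~lock | empty)]) = {s0, s3, s4}, so the formula holds at s3.

Yes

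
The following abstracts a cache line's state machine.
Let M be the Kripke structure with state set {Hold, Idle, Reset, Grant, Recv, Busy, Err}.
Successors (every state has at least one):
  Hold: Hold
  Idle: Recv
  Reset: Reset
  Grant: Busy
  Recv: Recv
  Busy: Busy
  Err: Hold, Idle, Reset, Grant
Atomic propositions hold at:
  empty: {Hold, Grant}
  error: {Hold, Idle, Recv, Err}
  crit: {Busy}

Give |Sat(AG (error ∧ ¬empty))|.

Sat(¬empty) = {Idle, Reset, Recv, Busy, Err}
Sat(error ∧ ¬empty) = {Idle, Recv, Err}
AG (error ∧ ¬empty): greatest fixpoint, start Z0 = {Idle, Recv, Err}, keep only states in Sat with every successor in Z. Z1 = {Idle, Recv}; fixed.
Sat(AG (error ∧ ¬empty)) = {Idle, Recv}
|Sat(AG (error ∧ ¬empty))| = |{Idle, Recv}| = 2.

2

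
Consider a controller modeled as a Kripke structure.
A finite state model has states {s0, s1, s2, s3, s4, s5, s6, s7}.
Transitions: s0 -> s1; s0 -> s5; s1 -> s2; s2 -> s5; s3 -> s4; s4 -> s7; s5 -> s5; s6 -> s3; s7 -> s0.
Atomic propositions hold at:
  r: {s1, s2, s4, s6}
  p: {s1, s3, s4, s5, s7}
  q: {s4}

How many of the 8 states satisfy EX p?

Sat(EX p) = {s : some successor in {s1, s3, s4, s5, s7}} = {s0, s2, s3, s4, s5, s6}
|Sat(EX p)| = |{s0, s2, s3, s4, s5, s6}| = 6.

6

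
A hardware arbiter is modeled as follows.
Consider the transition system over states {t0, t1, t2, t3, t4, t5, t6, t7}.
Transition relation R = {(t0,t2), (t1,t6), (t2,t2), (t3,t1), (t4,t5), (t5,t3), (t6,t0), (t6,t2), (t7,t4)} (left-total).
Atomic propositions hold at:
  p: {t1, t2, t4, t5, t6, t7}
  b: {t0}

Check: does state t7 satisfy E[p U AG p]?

AG p: greatest fixpoint, start Z0 = {t1, t2, t4, t5, t6, t7}, keep only states in Sat with every successor in Z. Z1 = {t1, t2, t4, t7}; Z2 = {t2, t7}; Z3 = {t2}; fixed.
Sat(AG p) = {t2}
E[p U AG p]: least fixpoint, start Z0 = Sat(AG p) = {t2}, add states in Sat(p) with some successor in Z. Z1 = {t2, t6}; Z2 = {t1, t2, t6}; fixed.
Sat(E[p U AG p]) = {t1, t2, t6}
t7 ∉ Sat(E[p U AG p]) = {t1, t2, t6}, so the formula does not hold at t7.

No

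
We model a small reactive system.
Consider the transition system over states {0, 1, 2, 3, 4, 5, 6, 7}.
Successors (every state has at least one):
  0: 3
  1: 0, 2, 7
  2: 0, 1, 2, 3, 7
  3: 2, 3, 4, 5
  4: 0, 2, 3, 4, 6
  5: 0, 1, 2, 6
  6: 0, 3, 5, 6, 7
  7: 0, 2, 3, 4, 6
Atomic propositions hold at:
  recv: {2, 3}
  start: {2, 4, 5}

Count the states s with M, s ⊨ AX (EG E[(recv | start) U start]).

2

Sat(recv | start) = {2, 3, 4, 5}
E[(recv | start) U start]: least fixpoint, start Z0 = Sat(start) = {2, 4, 5}, add states in Sat(recv | start) with some successor in Z. Z1 = {2, 3, 4, 5}; fixed.
Sat(E[(recv | start) U start]) = {2, 3, 4, 5}
EG E[(recv | start) U start]: greatest fixpoint, start Z0 = {2, 3, 4, 5}, keep only states in Sat with some successor in Z. Already a fixed point.
Sat(EG E[(recv | start) U start]) = {2, 3, 4, 5}
Sat(AX (EG E[(recv | start) U start])) = {s : every successor in {2, 3, 4, 5}} = {0, 3}
|Sat(AX (EG E[(recv | start) U start]))| = |{0, 3}| = 2.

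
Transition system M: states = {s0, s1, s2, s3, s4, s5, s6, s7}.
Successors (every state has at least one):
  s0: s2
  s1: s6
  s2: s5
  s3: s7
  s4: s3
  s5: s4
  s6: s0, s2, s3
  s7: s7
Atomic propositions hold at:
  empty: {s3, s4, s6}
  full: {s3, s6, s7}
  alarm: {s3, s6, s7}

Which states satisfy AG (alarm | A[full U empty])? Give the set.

{s3, s4, s7}

A[full U empty]: least fixpoint, start Z0 = Sat(empty) = {s3, s4, s6}, add states in Sat(full) with every successor in Z. Already a fixed point.
Sat(A[full U empty]) = {s3, s4, s6}
Sat(alarm | A[full U empty]) = {s3, s4, s6, s7}
AG (alarm | A[full U empty]): greatest fixpoint, start Z0 = {s3, s4, s6, s7}, keep only states in Sat with every successor in Z. Z1 = {s3, s4, s7}; fixed.
Sat(AG (alarm | A[full U empty])) = {s3, s4, s7}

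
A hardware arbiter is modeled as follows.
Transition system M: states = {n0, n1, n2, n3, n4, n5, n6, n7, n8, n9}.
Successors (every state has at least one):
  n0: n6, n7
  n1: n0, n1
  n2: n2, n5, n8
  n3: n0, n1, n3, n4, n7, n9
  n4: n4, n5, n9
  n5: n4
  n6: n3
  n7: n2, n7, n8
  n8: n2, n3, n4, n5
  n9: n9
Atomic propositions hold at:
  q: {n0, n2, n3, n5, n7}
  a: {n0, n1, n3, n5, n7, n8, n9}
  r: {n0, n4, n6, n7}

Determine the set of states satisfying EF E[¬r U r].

{n0, n1, n2, n3, n4, n5, n6, n7, n8}

Sat(¬r) = {n1, n2, n3, n5, n8, n9}
E[¬r U r]: least fixpoint, start Z0 = Sat(r) = {n0, n4, n6, n7}, add states in Sat(¬r) with some successor in Z. Z1 = {n0, n1, n3, n4, n5, n6, n7, n8}; Z2 = {n0, n1, n2, n3, n4, n5, n6, n7, n8}; fixed.
Sat(E[¬r U r]) = {n0, n1, n2, n3, n4, n5, n6, n7, n8}
EF E[¬r U r]: least fixpoint, start Z0 = {n0, n1, n2, n3, n4, n5, n6, n7, n8}, add states with some successor in Z. Already a fixed point.
Sat(EF E[¬r U r]) = {n0, n1, n2, n3, n4, n5, n6, n7, n8}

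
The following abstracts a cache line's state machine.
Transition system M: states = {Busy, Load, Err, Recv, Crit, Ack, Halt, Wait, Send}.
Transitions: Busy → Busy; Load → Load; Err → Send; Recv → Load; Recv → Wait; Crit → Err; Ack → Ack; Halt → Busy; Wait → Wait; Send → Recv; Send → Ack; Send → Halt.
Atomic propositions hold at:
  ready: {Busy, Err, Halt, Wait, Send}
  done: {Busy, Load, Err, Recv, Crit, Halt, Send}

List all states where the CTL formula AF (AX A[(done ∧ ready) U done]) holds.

Sat(done ∧ ready) = {Busy, Err, Halt, Send}
A[(done ∧ ready) U done]: least fixpoint, start Z0 = Sat(done) = {Busy, Load, Err, Recv, Crit, Halt, Send}, add states in Sat(done ∧ ready) with every successor in Z. Already a fixed point.
Sat(A[(done ∧ ready) U done]) = {Busy, Load, Err, Recv, Crit, Halt, Send}
Sat(AX A[(done ∧ ready) U done]) = {s : every successor in {Busy, Load, Err, Recv, Crit, Halt, Send}} = {Busy, Load, Err, Crit, Halt}
AF (AX A[(done ∧ ready) U done]): least fixpoint, start Z0 = {Busy, Load, Err, Crit, Halt}, add states with every successor in Z. Already a fixed point.
Sat(AF (AX A[(done ∧ ready) U done])) = {Busy, Load, Err, Crit, Halt}

{Busy, Load, Err, Crit, Halt}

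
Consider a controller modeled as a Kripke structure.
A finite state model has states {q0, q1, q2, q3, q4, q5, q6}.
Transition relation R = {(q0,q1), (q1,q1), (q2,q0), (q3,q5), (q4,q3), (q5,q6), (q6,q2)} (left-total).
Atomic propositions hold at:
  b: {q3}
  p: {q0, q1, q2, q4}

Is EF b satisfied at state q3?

Yes

EF b: least fixpoint, start Z0 = {q3}, add states with some successor in Z. Z1 = {q3, q4}; fixed.
Sat(EF b) = {q3, q4}
q3 ∈ Sat(EF b) = {q3, q4}, so the formula holds at q3.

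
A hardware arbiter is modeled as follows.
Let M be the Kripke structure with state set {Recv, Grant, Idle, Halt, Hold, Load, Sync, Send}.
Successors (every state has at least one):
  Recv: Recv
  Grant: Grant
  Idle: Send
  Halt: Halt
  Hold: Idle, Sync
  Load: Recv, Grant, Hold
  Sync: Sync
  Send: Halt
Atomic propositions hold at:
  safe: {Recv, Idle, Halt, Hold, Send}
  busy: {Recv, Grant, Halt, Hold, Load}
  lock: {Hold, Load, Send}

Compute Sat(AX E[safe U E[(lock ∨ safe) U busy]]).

Sat(lock ∨ safe) = {Recv, Idle, Halt, Hold, Load, Send}
E[(lock ∨ safe) U busy]: least fixpoint, start Z0 = Sat(busy) = {Recv, Grant, Halt, Hold, Load}, add states in Sat(lock ∨ safe) with some successor in Z. Z1 = {Recv, Grant, Halt, Hold, Load, Send}; Z2 = {Recv, Grant, Idle, Halt, Hold, Load, Send}; fixed.
Sat(E[(lock ∨ safe) U busy]) = {Recv, Grant, Idle, Halt, Hold, Load, Send}
E[safe U E[(lock ∨ safe) U busy]]: least fixpoint, start Z0 = Sat(E[(lock ∨ safe) U busy]) = {Recv, Grant, Idle, Halt, Hold, Load, Send}, add states in Sat(safe) with some successor in Z. Already a fixed point.
Sat(E[safe U E[(lock ∨ safe) U busy]]) = {Recv, Grant, Idle, Halt, Hold, Load, Send}
Sat(AX E[safe U E[(lock ∨ safe) U busy]]) = {s : every successor in {Recv, Grant, Idle, Halt, Hold, Load, Send}} = {Recv, Grant, Idle, Halt, Load, Send}

{Recv, Grant, Idle, Halt, Load, Send}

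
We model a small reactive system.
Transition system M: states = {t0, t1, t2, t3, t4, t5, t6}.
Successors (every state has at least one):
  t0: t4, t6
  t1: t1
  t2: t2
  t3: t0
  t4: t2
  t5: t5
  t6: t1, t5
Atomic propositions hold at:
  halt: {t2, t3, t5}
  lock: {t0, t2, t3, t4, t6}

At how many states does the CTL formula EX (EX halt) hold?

5

Sat(EX halt) = {s : some successor in {t2, t3, t5}} = {t2, t4, t5, t6}
Sat(EX (EX halt)) = {s : some successor in {t2, t4, t5, t6}} = {t0, t2, t4, t5, t6}
|Sat(EX (EX halt))| = |{t0, t2, t4, t5, t6}| = 5.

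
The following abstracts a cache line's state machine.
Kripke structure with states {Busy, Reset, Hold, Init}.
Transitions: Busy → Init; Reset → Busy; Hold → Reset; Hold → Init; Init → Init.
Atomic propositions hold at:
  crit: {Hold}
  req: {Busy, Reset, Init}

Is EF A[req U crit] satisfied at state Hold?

A[req U crit]: least fixpoint, start Z0 = Sat(crit) = {Hold}, add states in Sat(req) with every successor in Z. Already a fixed point.
Sat(A[req U crit]) = {Hold}
EF A[req U crit]: least fixpoint, start Z0 = {Hold}, add states with some successor in Z. Already a fixed point.
Sat(EF A[req U crit]) = {Hold}
Hold ∈ Sat(EF A[req U crit]) = {Hold}, so the formula holds at Hold.

Yes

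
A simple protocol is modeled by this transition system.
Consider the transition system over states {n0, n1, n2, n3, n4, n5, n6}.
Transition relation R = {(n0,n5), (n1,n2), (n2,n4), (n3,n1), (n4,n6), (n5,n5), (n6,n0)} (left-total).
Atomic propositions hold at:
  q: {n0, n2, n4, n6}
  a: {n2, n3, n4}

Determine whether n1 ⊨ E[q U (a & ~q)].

Sat(~q) = {n1, n3, n5}
Sat(a & ~q) = {n3}
E[q U (a & ~q)]: least fixpoint, start Z0 = Sat((a & ~q)) = {n3}, add states in Sat(q) with some successor in Z. Already a fixed point.
Sat(E[q U (a & ~q)]) = {n3}
n1 ∉ Sat(E[q U (a & ~q)]) = {n3}, so the formula does not hold at n1.

No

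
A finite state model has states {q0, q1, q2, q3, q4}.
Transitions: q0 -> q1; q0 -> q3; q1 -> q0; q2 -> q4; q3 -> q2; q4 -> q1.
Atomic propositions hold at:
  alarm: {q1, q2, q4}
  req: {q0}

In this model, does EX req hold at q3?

No

Sat(EX req) = {s : some successor in {q0}} = {q1}
q3 ∉ Sat(EX req) = {q1}, so the formula does not hold at q3.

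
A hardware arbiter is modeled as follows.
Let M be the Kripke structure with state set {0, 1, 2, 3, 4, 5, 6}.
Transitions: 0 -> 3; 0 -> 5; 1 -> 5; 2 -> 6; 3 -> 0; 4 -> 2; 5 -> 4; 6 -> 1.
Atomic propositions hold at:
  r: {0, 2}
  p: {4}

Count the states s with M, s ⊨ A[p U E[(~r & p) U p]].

Sat(~r) = {1, 3, 4, 5, 6}
Sat(~r & p) = {4}
E[(~r & p) U p]: least fixpoint, start Z0 = Sat(p) = {4}, add states in Sat(~r & p) with some successor in Z. Already a fixed point.
Sat(E[(~r & p) U p]) = {4}
A[p U E[(~r & p) U p]]: least fixpoint, start Z0 = Sat(E[(~r & p) U p]) = {4}, add states in Sat(p) with every successor in Z. Already a fixed point.
Sat(A[p U E[(~r & p) U p]]) = {4}
|Sat(A[p U E[(~r & p) U p]])| = |{4}| = 1.

1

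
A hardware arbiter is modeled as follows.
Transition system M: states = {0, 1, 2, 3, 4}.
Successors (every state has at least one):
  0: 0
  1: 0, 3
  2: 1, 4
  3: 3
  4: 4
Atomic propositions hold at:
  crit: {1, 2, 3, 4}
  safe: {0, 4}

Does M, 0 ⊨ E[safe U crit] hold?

No

E[safe U crit]: least fixpoint, start Z0 = Sat(crit) = {1, 2, 3, 4}, add states in Sat(safe) with some successor in Z. Already a fixed point.
Sat(E[safe U crit]) = {1, 2, 3, 4}
0 ∉ Sat(E[safe U crit]) = {1, 2, 3, 4}, so the formula does not hold at 0.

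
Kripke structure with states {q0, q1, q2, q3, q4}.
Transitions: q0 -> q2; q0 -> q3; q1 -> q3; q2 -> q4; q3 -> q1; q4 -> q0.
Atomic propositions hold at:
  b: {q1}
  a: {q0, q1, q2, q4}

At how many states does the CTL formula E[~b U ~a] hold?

Sat(~b) = {q0, q2, q3, q4}
Sat(~a) = {q3}
E[~b U ~a]: least fixpoint, start Z0 = Sat(~a) = {q3}, add states in Sat(~b) with some successor in Z. Z1 = {q0, q3}; Z2 = {q0, q3, q4}; Z3 = {q0, q2, q3, q4}; fixed.
Sat(E[~b U ~a]) = {q0, q2, q3, q4}
|Sat(E[~b U ~a])| = |{q0, q2, q3, q4}| = 4.

4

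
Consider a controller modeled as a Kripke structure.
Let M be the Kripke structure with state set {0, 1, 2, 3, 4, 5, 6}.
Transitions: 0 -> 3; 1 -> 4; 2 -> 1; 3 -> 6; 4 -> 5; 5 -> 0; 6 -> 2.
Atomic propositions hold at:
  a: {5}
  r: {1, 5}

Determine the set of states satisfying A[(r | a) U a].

Sat(r | a) = {1, 5}
A[(r | a) U a]: least fixpoint, start Z0 = Sat(a) = {5}, add states in Sat(r | a) with every successor in Z. Already a fixed point.
Sat(A[(r | a) U a]) = {5}

{5}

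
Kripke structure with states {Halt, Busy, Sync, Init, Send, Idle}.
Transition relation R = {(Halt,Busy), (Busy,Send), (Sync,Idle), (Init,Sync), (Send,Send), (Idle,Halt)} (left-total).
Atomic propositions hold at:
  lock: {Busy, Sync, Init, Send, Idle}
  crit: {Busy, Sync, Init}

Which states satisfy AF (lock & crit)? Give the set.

{Halt, Busy, Sync, Init, Idle}

Sat(lock & crit) = {Busy, Sync, Init}
AF (lock & crit): least fixpoint, start Z0 = {Busy, Sync, Init}, add states with every successor in Z. Z1 = {Halt, Busy, Sync, Init}; Z2 = {Halt, Busy, Sync, Init, Idle}; fixed.
Sat(AF (lock & crit)) = {Halt, Busy, Sync, Init, Idle}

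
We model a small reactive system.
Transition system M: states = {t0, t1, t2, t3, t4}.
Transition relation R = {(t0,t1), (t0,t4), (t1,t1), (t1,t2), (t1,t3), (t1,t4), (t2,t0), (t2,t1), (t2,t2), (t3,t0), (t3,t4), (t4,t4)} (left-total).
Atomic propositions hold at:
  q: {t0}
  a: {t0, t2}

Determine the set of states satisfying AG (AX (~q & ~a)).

Sat(~q) = {t1, t2, t3, t4}
Sat(~a) = {t1, t3, t4}
Sat(~q & ~a) = {t1, t3, t4}
Sat(AX (~q & ~a)) = {s : every successor in {t1, t3, t4}} = {t0, t4}
AG (AX (~q & ~a)): greatest fixpoint, start Z0 = {t0, t4}, keep only states in Sat with every successor in Z. Z1 = {t4}; fixed.
Sat(AG (AX (~q & ~a))) = {t4}

{t4}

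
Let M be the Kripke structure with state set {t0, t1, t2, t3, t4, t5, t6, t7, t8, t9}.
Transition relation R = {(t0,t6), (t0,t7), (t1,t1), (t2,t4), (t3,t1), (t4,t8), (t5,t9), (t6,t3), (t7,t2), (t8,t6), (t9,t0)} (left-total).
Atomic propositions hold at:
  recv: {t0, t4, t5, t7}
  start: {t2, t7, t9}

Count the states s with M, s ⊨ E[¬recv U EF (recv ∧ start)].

Sat(¬recv) = {t1, t2, t3, t6, t8, t9}
Sat(recv ∧ start) = {t7}
EF (recv ∧ start): least fixpoint, start Z0 = {t7}, add states with some successor in Z. Z1 = {t0, t7}; Z2 = {t0, t7, t9}; Z3 = {t0, t5, t7, t9}; fixed.
Sat(EF (recv ∧ start)) = {t0, t5, t7, t9}
E[¬recv U EF (recv ∧ start)]: least fixpoint, start Z0 = Sat(EF (recv ∧ start)) = {t0, t5, t7, t9}, add states in Sat(¬recv) with some successor in Z. Already a fixed point.
Sat(E[¬recv U EF (recv ∧ start)]) = {t0, t5, t7, t9}
|Sat(E[¬recv U EF (recv ∧ start)])| = |{t0, t5, t7, t9}| = 4.

4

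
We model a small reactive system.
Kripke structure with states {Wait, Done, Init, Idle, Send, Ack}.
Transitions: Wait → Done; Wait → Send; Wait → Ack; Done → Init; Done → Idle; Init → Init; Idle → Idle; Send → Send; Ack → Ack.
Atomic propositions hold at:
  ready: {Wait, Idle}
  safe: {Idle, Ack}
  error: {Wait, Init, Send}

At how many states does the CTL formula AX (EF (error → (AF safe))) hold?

2

AF safe: least fixpoint, start Z0 = {Idle, Ack}, add states with every successor in Z. Already a fixed point.
Sat(AF safe) = {Idle, Ack}
Sat(error → (AF safe)) = {Done, Idle, Ack}
EF (error → (AF safe)): least fixpoint, start Z0 = {Done, Idle, Ack}, add states with some successor in Z. Z1 = {Wait, Done, Idle, Ack}; fixed.
Sat(EF (error → (AF safe))) = {Wait, Done, Idle, Ack}
Sat(AX (EF (error → (AF safe)))) = {s : every successor in {Wait, Done, Idle, Ack}} = {Idle, Ack}
|Sat(AX (EF (error → (AF safe))))| = |{Idle, Ack}| = 2.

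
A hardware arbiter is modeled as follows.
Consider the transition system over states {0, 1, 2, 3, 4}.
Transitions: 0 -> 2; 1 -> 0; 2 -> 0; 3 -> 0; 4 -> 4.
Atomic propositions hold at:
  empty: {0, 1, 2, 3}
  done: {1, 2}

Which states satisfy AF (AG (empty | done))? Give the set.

Sat(empty | done) = {0, 1, 2, 3}
AG (empty | done): greatest fixpoint, start Z0 = {0, 1, 2, 3}, keep only states in Sat with every successor in Z. Already a fixed point.
Sat(AG (empty | done)) = {0, 1, 2, 3}
AF (AG (empty | done)): least fixpoint, start Z0 = {0, 1, 2, 3}, add states with every successor in Z. Already a fixed point.
Sat(AF (AG (empty | done))) = {0, 1, 2, 3}

{0, 1, 2, 3}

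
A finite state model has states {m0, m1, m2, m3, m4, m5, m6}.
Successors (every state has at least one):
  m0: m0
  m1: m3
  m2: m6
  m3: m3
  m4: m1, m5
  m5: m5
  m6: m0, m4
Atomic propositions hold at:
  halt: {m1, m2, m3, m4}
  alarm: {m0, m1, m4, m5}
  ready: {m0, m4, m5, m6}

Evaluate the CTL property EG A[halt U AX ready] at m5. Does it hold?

Yes

Sat(AX ready) = {s : every successor in {m0, m4, m5, m6}} = {m0, m2, m5, m6}
A[halt U AX ready]: least fixpoint, start Z0 = Sat(AX ready) = {m0, m2, m5, m6}, add states in Sat(halt) with every successor in Z. Already a fixed point.
Sat(A[halt U AX ready]) = {m0, m2, m5, m6}
EG A[halt U AX ready]: greatest fixpoint, start Z0 = {m0, m2, m5, m6}, keep only states in Sat with some successor in Z. Already a fixed point.
Sat(EG A[halt U AX ready]) = {m0, m2, m5, m6}
m5 ∈ Sat(EG A[halt U AX ready]) = {m0, m2, m5, m6}, so the formula holds at m5.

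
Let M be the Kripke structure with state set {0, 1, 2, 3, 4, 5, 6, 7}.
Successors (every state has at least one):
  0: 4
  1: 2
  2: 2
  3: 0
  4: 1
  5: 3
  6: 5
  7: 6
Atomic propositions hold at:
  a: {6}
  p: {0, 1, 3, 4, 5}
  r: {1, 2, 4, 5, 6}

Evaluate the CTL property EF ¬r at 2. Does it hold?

No

Sat(¬r) = {0, 3, 7}
EF ¬r: least fixpoint, start Z0 = {0, 3, 7}, add states with some successor in Z. Z1 = {0, 3, 5, 7}; Z2 = {0, 3, 5, 6, 7}; fixed.
Sat(EF ¬r) = {0, 3, 5, 6, 7}
2 ∉ Sat(EF ¬r) = {0, 3, 5, 6, 7}, so the formula does not hold at 2.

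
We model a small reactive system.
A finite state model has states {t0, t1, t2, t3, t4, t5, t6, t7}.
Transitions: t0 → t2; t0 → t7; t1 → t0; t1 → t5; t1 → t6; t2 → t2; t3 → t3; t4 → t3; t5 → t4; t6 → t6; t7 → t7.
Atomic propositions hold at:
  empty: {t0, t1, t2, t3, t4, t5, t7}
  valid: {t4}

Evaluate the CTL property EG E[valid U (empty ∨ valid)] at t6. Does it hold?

Sat(empty ∨ valid) = {t0, t1, t2, t3, t4, t5, t7}
E[valid U (empty ∨ valid)]: least fixpoint, start Z0 = Sat((empty ∨ valid)) = {t0, t1, t2, t3, t4, t5, t7}, add states in Sat(valid) with some successor in Z. Already a fixed point.
Sat(E[valid U (empty ∨ valid)]) = {t0, t1, t2, t3, t4, t5, t7}
EG E[valid U (empty ∨ valid)]: greatest fixpoint, start Z0 = {t0, t1, t2, t3, t4, t5, t7}, keep only states in Sat with some successor in Z. Already a fixed point.
Sat(EG E[valid U (empty ∨ valid)]) = {t0, t1, t2, t3, t4, t5, t7}
t6 ∉ Sat(EG E[valid U (empty ∨ valid)]) = {t0, t1, t2, t3, t4, t5, t7}, so the formula does not hold at t6.

No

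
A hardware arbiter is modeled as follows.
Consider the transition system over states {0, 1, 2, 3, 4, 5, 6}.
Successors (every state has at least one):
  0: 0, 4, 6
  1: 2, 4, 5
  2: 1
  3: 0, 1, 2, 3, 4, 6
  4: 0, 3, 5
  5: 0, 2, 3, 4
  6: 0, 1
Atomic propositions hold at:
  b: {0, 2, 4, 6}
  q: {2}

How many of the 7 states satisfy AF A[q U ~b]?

4

Sat(~b) = {1, 3, 5}
A[q U ~b]: least fixpoint, start Z0 = Sat(~b) = {1, 3, 5}, add states in Sat(q) with every successor in Z. Z1 = {1, 2, 3, 5}; fixed.
Sat(A[q U ~b]) = {1, 2, 3, 5}
AF A[q U ~b]: least fixpoint, start Z0 = {1, 2, 3, 5}, add states with every successor in Z. Already a fixed point.
Sat(AF A[q U ~b]) = {1, 2, 3, 5}
|Sat(AF A[q U ~b])| = |{1, 2, 3, 5}| = 4.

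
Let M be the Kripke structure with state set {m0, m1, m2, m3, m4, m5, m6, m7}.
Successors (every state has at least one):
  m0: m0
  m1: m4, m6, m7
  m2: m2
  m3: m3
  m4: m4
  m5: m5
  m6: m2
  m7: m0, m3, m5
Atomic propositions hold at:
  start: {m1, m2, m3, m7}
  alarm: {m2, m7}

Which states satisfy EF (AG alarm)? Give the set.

{m1, m2, m6}

AG alarm: greatest fixpoint, start Z0 = {m2, m7}, keep only states in Sat with every successor in Z. Z1 = {m2}; fixed.
Sat(AG alarm) = {m2}
EF (AG alarm): least fixpoint, start Z0 = {m2}, add states with some successor in Z. Z1 = {m2, m6}; Z2 = {m1, m2, m6}; fixed.
Sat(EF (AG alarm)) = {m1, m2, m6}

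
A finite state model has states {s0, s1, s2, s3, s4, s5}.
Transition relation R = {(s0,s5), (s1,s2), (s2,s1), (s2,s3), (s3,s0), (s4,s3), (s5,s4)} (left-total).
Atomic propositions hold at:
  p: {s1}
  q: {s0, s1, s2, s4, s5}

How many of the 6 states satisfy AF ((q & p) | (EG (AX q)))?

Sat(q & p) = {s1}
Sat(AX q) = {s : every successor in {s0, s1, s2, s4, s5}} = {s0, s1, s3, s5}
EG (AX q): greatest fixpoint, start Z0 = {s0, s1, s3, s5}, keep only states in Sat with some successor in Z. Z1 = {s0, s3}; Z2 = {s3}; Z3 = ∅; fixed.
Sat(EG (AX q)) = ∅
Sat((q & p) | (EG (AX q))) = {s1}
AF ((q & p) | (EG (AX q))): least fixpoint, start Z0 = {s1}, add states with every successor in Z. Already a fixed point.
Sat(AF ((q & p) | (EG (AX q)))) = {s1}
|Sat(AF ((q & p) | (EG (AX q))))| = |{s1}| = 1.

1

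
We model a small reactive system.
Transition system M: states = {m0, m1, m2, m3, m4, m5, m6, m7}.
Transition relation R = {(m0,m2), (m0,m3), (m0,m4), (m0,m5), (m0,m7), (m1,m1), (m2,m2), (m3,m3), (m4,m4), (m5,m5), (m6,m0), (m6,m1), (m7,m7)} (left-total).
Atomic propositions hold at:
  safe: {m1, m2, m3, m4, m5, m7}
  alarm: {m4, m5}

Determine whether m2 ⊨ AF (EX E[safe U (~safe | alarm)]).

Sat(~safe) = {m0, m6}
Sat(~safe | alarm) = {m0, m4, m5, m6}
E[safe U (~safe | alarm)]: least fixpoint, start Z0 = Sat((~safe | alarm)) = {m0, m4, m5, m6}, add states in Sat(safe) with some successor in Z. Already a fixed point.
Sat(E[safe U (~safe | alarm)]) = {m0, m4, m5, m6}
Sat(EX E[safe U (~safe | alarm)]) = {s : some successor in {m0, m4, m5, m6}} = {m0, m4, m5, m6}
AF (EX E[safe U (~safe | alarm)]): least fixpoint, start Z0 = {m0, m4, m5, m6}, add states with every successor in Z. Already a fixed point.
Sat(AF (EX E[safe U (~safe | alarm)])) = {m0, m4, m5, m6}
m2 ∉ Sat(AF (EX E[safe U (~safe | alarm)])) = {m0, m4, m5, m6}, so the formula does not hold at m2.

No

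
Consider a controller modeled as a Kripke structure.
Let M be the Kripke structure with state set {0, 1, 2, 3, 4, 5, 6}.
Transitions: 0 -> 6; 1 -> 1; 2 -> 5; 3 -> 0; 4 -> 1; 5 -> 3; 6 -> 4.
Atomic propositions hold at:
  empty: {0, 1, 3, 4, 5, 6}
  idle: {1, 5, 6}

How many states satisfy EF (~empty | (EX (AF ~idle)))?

5

Sat(~empty) = {2}
Sat(~idle) = {0, 2, 3, 4}
AF ~idle: least fixpoint, start Z0 = {0, 2, 3, 4}, add states with every successor in Z. Z1 = {0, 2, 3, 4, 5, 6}; fixed.
Sat(AF ~idle) = {0, 2, 3, 4, 5, 6}
Sat(EX (AF ~idle)) = {s : some successor in {0, 2, 3, 4, 5, 6}} = {0, 2, 3, 5, 6}
Sat(~empty | (EX (AF ~idle))) = {0, 2, 3, 5, 6}
EF (~empty | (EX (AF ~idle))): least fixpoint, start Z0 = {0, 2, 3, 5, 6}, add states with some successor in Z. Already a fixed point.
Sat(EF (~empty | (EX (AF ~idle)))) = {0, 2, 3, 5, 6}
|Sat(EF (~empty | (EX (AF ~idle))))| = |{0, 2, 3, 5, 6}| = 5.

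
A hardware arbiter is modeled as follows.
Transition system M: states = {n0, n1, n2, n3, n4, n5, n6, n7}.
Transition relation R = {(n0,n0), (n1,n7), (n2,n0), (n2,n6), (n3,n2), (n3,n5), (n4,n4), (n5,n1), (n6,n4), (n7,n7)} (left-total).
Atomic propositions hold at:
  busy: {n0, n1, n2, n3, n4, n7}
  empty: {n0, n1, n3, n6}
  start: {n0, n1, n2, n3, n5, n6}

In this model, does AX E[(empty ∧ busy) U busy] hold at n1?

Sat(empty ∧ busy) = {n0, n1, n3}
E[(empty ∧ busy) U busy]: least fixpoint, start Z0 = Sat(busy) = {n0, n1, n2, n3, n4, n7}, add states in Sat(empty ∧ busy) with some successor in Z. Already a fixed point.
Sat(E[(empty ∧ busy) U busy]) = {n0, n1, n2, n3, n4, n7}
Sat(AX E[(empty ∧ busy) U busy]) = {s : every successor in {n0, n1, n2, n3, n4, n7}} = {n0, n1, n4, n5, n6, n7}
n1 ∈ Sat(AX E[(empty ∧ busy) U busy]) = {n0, n1, n4, n5, n6, n7}, so the formula holds at n1.

Yes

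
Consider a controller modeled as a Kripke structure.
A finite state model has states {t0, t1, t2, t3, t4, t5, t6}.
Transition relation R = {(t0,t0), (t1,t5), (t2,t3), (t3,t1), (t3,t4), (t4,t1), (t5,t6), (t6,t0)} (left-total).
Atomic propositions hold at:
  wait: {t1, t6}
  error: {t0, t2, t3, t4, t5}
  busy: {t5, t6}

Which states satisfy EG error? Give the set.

EG error: greatest fixpoint, start Z0 = {t0, t2, t3, t4, t5}, keep only states in Sat with some successor in Z. Z1 = {t0, t2, t3}; Z2 = {t0, t2}; Z3 = {t0}; fixed.
Sat(EG error) = {t0}

{t0}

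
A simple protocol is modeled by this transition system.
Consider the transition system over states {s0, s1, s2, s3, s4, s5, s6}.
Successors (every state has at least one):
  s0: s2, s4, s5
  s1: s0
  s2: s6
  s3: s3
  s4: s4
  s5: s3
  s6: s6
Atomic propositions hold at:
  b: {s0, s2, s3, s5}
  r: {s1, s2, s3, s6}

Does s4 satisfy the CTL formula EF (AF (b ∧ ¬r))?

No

Sat(¬r) = {s0, s4, s5}
Sat(b ∧ ¬r) = {s0, s5}
AF (b ∧ ¬r): least fixpoint, start Z0 = {s0, s5}, add states with every successor in Z. Z1 = {s0, s1, s5}; fixed.
Sat(AF (b ∧ ¬r)) = {s0, s1, s5}
EF (AF (b ∧ ¬r)): least fixpoint, start Z0 = {s0, s1, s5}, add states with some successor in Z. Already a fixed point.
Sat(EF (AF (b ∧ ¬r))) = {s0, s1, s5}
s4 ∉ Sat(EF (AF (b ∧ ¬r))) = {s0, s1, s5}, so the formula does not hold at s4.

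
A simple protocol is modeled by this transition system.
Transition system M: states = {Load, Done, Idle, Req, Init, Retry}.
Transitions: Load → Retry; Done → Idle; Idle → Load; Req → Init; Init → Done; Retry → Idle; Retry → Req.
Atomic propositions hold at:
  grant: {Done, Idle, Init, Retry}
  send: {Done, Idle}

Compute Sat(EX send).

Sat(EX send) = {s : some successor in {Done, Idle}} = {Done, Init, Retry}

{Done, Init, Retry}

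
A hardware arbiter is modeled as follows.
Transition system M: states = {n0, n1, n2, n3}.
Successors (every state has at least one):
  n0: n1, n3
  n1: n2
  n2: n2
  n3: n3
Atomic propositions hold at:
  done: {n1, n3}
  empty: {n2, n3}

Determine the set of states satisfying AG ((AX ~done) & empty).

Sat(~done) = {n0, n2}
Sat(AX ~done) = {s : every successor in {n0, n2}} = {n1, n2}
Sat((AX ~done) & empty) = {n2}
AG ((AX ~done) & empty): greatest fixpoint, start Z0 = {n2}, keep only states in Sat with every successor in Z. Already a fixed point.
Sat(AG ((AX ~done) & empty)) = {n2}

{n2}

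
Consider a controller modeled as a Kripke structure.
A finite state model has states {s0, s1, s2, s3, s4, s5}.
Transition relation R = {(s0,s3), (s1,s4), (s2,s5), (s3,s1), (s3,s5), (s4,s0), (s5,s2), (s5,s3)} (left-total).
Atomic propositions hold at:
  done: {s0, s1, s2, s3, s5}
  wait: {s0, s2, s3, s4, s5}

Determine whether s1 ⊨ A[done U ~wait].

Sat(~wait) = {s1}
A[done U ~wait]: least fixpoint, start Z0 = Sat(~wait) = {s1}, add states in Sat(done) with every successor in Z. Already a fixed point.
Sat(A[done U ~wait]) = {s1}
s1 ∈ Sat(A[done U ~wait]) = {s1}, so the formula holds at s1.

Yes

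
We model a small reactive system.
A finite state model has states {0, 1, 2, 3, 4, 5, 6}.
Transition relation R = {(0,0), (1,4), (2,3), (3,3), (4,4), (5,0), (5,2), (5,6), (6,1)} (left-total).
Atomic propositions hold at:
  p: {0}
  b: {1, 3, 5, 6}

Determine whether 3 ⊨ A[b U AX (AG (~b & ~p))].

No

Sat(~b) = {0, 2, 4}
Sat(~p) = {1, 2, 3, 4, 5, 6}
Sat(~b & ~p) = {2, 4}
AG (~b & ~p): greatest fixpoint, start Z0 = {2, 4}, keep only states in Sat with every successor in Z. Z1 = {4}; fixed.
Sat(AG (~b & ~p)) = {4}
Sat(AX (AG (~b & ~p))) = {s : every successor in {4}} = {1, 4}
A[b U AX (AG (~b & ~p))]: least fixpoint, start Z0 = Sat(AX (AG (~b & ~p))) = {1, 4}, add states in Sat(b) with every successor in Z. Z1 = {1, 4, 6}; fixed.
Sat(A[b U AX (AG (~b & ~p))]) = {1, 4, 6}
3 ∉ Sat(A[b U AX (AG (~b & ~p))]) = {1, 4, 6}, so the formula does not hold at 3.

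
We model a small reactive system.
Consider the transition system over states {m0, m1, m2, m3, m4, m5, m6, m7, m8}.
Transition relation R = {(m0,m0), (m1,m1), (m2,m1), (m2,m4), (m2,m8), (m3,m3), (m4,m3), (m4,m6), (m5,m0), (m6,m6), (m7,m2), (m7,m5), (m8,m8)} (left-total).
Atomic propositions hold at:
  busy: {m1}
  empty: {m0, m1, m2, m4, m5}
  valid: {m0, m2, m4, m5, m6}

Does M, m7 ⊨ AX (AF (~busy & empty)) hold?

Yes

Sat(~busy) = {m0, m2, m3, m4, m5, m6, m7, m8}
Sat(~busy & empty) = {m0, m2, m4, m5}
AF (~busy & empty): least fixpoint, start Z0 = {m0, m2, m4, m5}, add states with every successor in Z. Z1 = {m0, m2, m4, m5, m7}; fixed.
Sat(AF (~busy & empty)) = {m0, m2, m4, m5, m7}
Sat(AX (AF (~busy & empty))) = {s : every successor in {m0, m2, m4, m5, m7}} = {m0, m5, m7}
m7 ∈ Sat(AX (AF (~busy & empty))) = {m0, m5, m7}, so the formula holds at m7.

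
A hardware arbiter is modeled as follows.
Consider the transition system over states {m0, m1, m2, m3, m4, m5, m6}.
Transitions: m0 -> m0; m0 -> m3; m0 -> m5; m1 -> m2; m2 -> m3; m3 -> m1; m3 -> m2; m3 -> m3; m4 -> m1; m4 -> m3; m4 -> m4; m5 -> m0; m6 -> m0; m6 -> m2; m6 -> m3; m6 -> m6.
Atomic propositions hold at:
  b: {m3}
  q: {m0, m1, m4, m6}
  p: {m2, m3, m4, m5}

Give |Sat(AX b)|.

Sat(AX b) = {s : every successor in {m3}} = {m2}
|Sat(AX b)| = |{m2}| = 1.

1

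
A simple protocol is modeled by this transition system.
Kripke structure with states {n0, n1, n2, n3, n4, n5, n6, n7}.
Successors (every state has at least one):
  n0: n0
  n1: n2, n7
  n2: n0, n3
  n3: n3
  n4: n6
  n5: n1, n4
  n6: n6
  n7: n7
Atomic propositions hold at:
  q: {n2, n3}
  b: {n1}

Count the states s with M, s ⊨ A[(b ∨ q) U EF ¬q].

7

Sat(b ∨ q) = {n1, n2, n3}
Sat(¬q) = {n0, n1, n4, n5, n6, n7}
EF ¬q: least fixpoint, start Z0 = {n0, n1, n4, n5, n6, n7}, add states with some successor in Z. Z1 = {n0, n1, n2, n4, n5, n6, n7}; fixed.
Sat(EF ¬q) = {n0, n1, n2, n4, n5, n6, n7}
A[(b ∨ q) U EF ¬q]: least fixpoint, start Z0 = Sat(EF ¬q) = {n0, n1, n2, n4, n5, n6, n7}, add states in Sat(b ∨ q) with every successor in Z. Already a fixed point.
Sat(A[(b ∨ q) U EF ¬q]) = {n0, n1, n2, n4, n5, n6, n7}
|Sat(A[(b ∨ q) U EF ¬q])| = |{n0, n1, n2, n4, n5, n6, n7}| = 7.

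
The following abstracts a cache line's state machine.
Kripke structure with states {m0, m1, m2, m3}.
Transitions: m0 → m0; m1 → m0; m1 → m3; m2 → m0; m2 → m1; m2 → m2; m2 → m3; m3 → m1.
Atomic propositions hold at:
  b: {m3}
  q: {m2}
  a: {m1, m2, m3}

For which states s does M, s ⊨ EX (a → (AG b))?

{m0, m1, m2}

AG b: greatest fixpoint, start Z0 = {m3}, keep only states in Sat with every successor in Z. Z1 = ∅; fixed.
Sat(AG b) = ∅
Sat(a → (AG b)) = {m0}
Sat(EX (a → (AG b))) = {s : some successor in {m0}} = {m0, m1, m2}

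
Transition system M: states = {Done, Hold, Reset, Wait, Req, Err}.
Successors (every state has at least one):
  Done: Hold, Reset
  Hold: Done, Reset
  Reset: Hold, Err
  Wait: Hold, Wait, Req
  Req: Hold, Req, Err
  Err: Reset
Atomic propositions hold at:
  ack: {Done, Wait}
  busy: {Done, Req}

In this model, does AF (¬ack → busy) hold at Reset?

Sat(¬ack) = {Hold, Reset, Req, Err}
Sat(¬ack → busy) = {Done, Wait, Req}
AF (¬ack → busy): least fixpoint, start Z0 = {Done, Wait, Req}, add states with every successor in Z. Already a fixed point.
Sat(AF (¬ack → busy)) = {Done, Wait, Req}
Reset ∉ Sat(AF (¬ack → busy)) = {Done, Wait, Req}, so the formula does not hold at Reset.

No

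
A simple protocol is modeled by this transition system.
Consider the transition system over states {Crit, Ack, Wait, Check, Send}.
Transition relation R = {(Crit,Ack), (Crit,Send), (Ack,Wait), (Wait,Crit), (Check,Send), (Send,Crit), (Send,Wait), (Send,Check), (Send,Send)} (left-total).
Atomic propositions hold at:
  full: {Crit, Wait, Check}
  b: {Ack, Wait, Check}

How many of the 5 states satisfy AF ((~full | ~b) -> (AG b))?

3

Sat(~full) = {Ack, Send}
Sat(~b) = {Crit, Send}
Sat(~full | ~b) = {Crit, Ack, Send}
AG b: greatest fixpoint, start Z0 = {Ack, Wait, Check}, keep only states in Sat with every successor in Z. Z1 = {Ack}; Z2 = ∅; fixed.
Sat(AG b) = ∅
Sat((~full | ~b) -> (AG b)) = {Wait, Check}
AF ((~full | ~b) -> (AG b)): least fixpoint, start Z0 = {Wait, Check}, add states with every successor in Z. Z1 = {Ack, Wait, Check}; fixed.
Sat(AF ((~full | ~b) -> (AG b))) = {Ack, Wait, Check}
|Sat(AF ((~full | ~b) -> (AG b)))| = |{Ack, Wait, Check}| = 3.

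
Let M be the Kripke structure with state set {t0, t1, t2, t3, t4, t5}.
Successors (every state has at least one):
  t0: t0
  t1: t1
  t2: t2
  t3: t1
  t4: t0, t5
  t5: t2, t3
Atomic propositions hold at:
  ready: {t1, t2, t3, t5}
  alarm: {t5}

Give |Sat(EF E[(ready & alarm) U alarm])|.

Sat(ready & alarm) = {t5}
E[(ready & alarm) U alarm]: least fixpoint, start Z0 = Sat(alarm) = {t5}, add states in Sat(ready & alarm) with some successor in Z. Already a fixed point.
Sat(E[(ready & alarm) U alarm]) = {t5}
EF E[(ready & alarm) U alarm]: least fixpoint, start Z0 = {t5}, add states with some successor in Z. Z1 = {t4, t5}; fixed.
Sat(EF E[(ready & alarm) U alarm]) = {t4, t5}
|Sat(EF E[(ready & alarm) U alarm])| = |{t4, t5}| = 2.

2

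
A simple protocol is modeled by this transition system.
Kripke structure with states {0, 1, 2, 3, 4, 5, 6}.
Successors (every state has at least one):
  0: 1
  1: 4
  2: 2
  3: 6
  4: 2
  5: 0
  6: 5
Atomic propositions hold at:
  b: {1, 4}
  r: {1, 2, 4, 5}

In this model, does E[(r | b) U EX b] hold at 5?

Yes

Sat(r | b) = {1, 2, 4, 5}
Sat(EX b) = {s : some successor in {1, 4}} = {0, 1}
E[(r | b) U EX b]: least fixpoint, start Z0 = Sat(EX b) = {0, 1}, add states in Sat(r | b) with some successor in Z. Z1 = {0, 1, 5}; fixed.
Sat(E[(r | b) U EX b]) = {0, 1, 5}
5 ∈ Sat(E[(r | b) U EX b]) = {0, 1, 5}, so the formula holds at 5.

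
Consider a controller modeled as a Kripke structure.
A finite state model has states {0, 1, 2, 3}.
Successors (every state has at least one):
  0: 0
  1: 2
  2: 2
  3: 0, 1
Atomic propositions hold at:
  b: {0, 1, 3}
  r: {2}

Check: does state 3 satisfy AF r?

AF r: least fixpoint, start Z0 = {2}, add states with every successor in Z. Z1 = {1, 2}; fixed.
Sat(AF r) = {1, 2}
3 ∉ Sat(AF r) = {1, 2}, so the formula does not hold at 3.

No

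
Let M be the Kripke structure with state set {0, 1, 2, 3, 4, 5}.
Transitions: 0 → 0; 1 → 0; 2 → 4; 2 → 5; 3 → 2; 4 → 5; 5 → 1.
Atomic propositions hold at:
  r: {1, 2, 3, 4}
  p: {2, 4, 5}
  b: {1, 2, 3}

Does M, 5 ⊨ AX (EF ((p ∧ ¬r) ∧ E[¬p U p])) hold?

No

Sat(¬r) = {0, 5}
Sat(p ∧ ¬r) = {5}
Sat(¬p) = {0, 1, 3}
E[¬p U p]: least fixpoint, start Z0 = Sat(p) = {2, 4, 5}, add states in Sat(¬p) with some successor in Z. Z1 = {2, 3, 4, 5}; fixed.
Sat(E[¬p U p]) = {2, 3, 4, 5}
Sat((p ∧ ¬r) ∧ E[¬p U p]) = {5}
EF ((p ∧ ¬r) ∧ E[¬p U p]): least fixpoint, start Z0 = {5}, add states with some successor in Z. Z1 = {2, 4, 5}; Z2 = {2, 3, 4, 5}; fixed.
Sat(EF ((p ∧ ¬r) ∧ E[¬p U p])) = {2, 3, 4, 5}
Sat(AX (EF ((p ∧ ¬r) ∧ E[¬p U p]))) = {s : every successor in {2, 3, 4, 5}} = {2, 3, 4}
5 ∉ Sat(AX (EF ((p ∧ ¬r) ∧ E[¬p U p]))) = {2, 3, 4}, so the formula does not hold at 5.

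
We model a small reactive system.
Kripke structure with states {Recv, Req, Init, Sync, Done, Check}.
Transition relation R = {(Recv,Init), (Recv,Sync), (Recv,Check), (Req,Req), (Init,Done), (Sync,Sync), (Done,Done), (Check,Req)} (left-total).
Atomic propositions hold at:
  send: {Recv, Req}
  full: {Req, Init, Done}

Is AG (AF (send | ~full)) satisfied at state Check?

Sat(~full) = {Recv, Sync, Check}
Sat(send | ~full) = {Recv, Req, Sync, Check}
AF (send | ~full): least fixpoint, start Z0 = {Recv, Req, Sync, Check}, add states with every successor in Z. Already a fixed point.
Sat(AF (send | ~full)) = {Recv, Req, Sync, Check}
AG (AF (send | ~full)): greatest fixpoint, start Z0 = {Recv, Req, Sync, Check}, keep only states in Sat with every successor in Z. Z1 = {Req, Sync, Check}; fixed.
Sat(AG (AF (send | ~full))) = {Req, Sync, Check}
Check ∈ Sat(AG (AF (send | ~full))) = {Req, Sync, Check}, so the formula holds at Check.

Yes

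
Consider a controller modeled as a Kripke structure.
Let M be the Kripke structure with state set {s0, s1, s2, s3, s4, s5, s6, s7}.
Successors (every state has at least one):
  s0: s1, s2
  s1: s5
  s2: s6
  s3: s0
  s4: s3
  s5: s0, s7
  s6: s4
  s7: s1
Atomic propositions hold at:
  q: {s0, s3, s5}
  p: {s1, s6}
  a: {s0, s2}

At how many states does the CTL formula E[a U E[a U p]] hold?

4

E[a U p]: least fixpoint, start Z0 = Sat(p) = {s1, s6}, add states in Sat(a) with some successor in Z. Z1 = {s0, s1, s2, s6}; fixed.
Sat(E[a U p]) = {s0, s1, s2, s6}
E[a U E[a U p]]: least fixpoint, start Z0 = Sat(E[a U p]) = {s0, s1, s2, s6}, add states in Sat(a) with some successor in Z. Already a fixed point.
Sat(E[a U E[a U p]]) = {s0, s1, s2, s6}
|Sat(E[a U E[a U p]])| = |{s0, s1, s2, s6}| = 4.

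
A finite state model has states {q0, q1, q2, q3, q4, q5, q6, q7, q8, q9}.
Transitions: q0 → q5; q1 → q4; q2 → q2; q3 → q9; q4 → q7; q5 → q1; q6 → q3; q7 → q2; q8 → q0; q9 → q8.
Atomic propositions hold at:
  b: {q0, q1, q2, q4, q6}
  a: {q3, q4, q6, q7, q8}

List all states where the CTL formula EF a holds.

EF a: least fixpoint, start Z0 = {q3, q4, q6, q7, q8}, add states with some successor in Z. Z1 = {q1, q3, q4, q6, q7, q8, q9}; Z2 = {q1, q3, q4, q5, q6, q7, q8, q9}; Z3 = {q0, q1, q3, q4, q5, q6, q7, q8, q9}; fixed.
Sat(EF a) = {q0, q1, q3, q4, q5, q6, q7, q8, q9}

{q0, q1, q3, q4, q5, q6, q7, q8, q9}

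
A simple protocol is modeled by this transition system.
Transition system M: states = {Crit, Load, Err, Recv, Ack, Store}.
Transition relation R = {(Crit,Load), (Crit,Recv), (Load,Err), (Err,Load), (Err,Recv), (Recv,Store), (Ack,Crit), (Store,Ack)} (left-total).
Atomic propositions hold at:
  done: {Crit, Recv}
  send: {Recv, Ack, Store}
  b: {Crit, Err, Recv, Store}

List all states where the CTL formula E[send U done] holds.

{Crit, Recv, Ack, Store}

E[send U done]: least fixpoint, start Z0 = Sat(done) = {Crit, Recv}, add states in Sat(send) with some successor in Z. Z1 = {Crit, Recv, Ack}; Z2 = {Crit, Recv, Ack, Store}; fixed.
Sat(E[send U done]) = {Crit, Recv, Ack, Store}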